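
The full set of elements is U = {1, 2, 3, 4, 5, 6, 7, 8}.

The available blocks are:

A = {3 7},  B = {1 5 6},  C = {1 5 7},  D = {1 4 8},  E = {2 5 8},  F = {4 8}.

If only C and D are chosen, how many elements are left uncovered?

Union of C, D = {1, 4, 5, 7, 8}.
Not covered: 2, 3, 6 — 3 elements.

3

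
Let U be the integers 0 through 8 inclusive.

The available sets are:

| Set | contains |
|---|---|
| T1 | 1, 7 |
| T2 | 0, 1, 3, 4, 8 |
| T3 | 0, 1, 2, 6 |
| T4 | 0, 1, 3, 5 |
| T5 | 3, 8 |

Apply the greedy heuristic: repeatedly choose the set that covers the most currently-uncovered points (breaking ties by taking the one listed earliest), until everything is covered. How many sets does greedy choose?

4

Greedy: pick T2 (covers 5 new) → pick T3 (covers 2 new) → pick T1 (covers 1 new) → pick T4 (covers 1 new). Total picks: 4.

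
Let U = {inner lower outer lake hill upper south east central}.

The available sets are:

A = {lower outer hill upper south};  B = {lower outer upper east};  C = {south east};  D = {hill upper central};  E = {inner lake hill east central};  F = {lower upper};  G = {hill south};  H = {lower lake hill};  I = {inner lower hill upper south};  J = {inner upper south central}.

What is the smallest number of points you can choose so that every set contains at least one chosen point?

3

T = {lower, south, central} meets every set (each contains at least one member of T), and |T| = 3.
No choice of 2 points meets every set, so 3 is the minimum.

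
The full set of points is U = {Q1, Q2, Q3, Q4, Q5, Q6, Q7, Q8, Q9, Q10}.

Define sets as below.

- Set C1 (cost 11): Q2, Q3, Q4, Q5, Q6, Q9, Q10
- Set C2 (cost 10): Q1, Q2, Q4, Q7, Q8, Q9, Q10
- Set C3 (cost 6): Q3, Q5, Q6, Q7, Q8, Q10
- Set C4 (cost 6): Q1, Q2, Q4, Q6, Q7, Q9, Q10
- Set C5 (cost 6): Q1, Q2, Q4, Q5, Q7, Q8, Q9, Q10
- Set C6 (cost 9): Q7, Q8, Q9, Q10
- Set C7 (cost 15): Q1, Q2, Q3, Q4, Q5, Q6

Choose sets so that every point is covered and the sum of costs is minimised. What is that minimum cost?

C3, C4 together cover every point (C3 ∪ C4 = {Q1, Q2, Q3, Q4, Q5, Q6, Q7, Q8, Q9, Q10}); total cost 6 + 6 = 12.
No covering selection has total cost below 12.

12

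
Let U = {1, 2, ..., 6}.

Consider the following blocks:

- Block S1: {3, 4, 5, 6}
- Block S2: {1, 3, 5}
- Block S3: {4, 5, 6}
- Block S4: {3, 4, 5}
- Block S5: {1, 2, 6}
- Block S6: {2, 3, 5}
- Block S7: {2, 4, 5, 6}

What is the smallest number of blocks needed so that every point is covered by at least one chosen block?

S4 and S5 cover everything between them: the union {1, 2, 3, 4, 5, 6} is all of U.
No single block has all 6 points (the largest, S1, has 4), so 2 is optimal.

2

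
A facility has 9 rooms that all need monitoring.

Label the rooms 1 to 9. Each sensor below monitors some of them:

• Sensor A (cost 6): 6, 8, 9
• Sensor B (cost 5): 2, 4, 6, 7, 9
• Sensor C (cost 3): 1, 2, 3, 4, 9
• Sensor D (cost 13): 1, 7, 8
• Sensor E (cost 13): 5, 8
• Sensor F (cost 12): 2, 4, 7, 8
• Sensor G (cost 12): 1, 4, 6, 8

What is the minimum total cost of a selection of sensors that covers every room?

21

B, C, E together cover every room (B ∪ C ∪ E = {1, 2, 3, 4, 5, 6, 7, 8, 9}); total cost 5 + 3 + 13 = 21.
The greedy pick C, B, A, E costs 27; no covering selection beats 21.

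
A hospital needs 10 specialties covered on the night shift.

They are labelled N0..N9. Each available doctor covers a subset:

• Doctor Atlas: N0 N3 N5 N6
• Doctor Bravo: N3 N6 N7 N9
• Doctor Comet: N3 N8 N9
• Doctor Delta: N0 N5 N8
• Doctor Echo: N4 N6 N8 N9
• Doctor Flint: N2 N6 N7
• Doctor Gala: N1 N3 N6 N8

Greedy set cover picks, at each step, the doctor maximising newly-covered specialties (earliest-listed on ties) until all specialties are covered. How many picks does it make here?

4

Greedy: pick Atlas (covers 4 new) → pick Echo (covers 3 new) → pick Flint (covers 2 new) → pick Gala (covers 1 new). Total picks: 4.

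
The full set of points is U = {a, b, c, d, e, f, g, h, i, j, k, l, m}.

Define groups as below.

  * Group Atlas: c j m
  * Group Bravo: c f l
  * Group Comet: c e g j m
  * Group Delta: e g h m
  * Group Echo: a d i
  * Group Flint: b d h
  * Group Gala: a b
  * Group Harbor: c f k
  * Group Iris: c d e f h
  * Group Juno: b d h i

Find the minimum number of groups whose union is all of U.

5

Bravo, Comet, Echo, Flint, and Harbor cover everything between them: the union {a, b, c, d, e, f, g, h, i, j, k, l, m} is all of U.
No 4 of the 10 groups cover everything (all 210 combinations miss at least one point), so 5 is optimal.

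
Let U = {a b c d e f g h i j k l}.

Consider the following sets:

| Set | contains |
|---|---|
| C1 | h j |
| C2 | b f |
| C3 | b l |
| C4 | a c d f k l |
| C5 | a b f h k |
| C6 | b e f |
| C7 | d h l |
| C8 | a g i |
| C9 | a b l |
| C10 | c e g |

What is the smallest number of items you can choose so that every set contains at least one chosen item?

The 4 items {b, f, g, h} hit every set.
No choice of 3 items meets every set, so 4 is the minimum.

4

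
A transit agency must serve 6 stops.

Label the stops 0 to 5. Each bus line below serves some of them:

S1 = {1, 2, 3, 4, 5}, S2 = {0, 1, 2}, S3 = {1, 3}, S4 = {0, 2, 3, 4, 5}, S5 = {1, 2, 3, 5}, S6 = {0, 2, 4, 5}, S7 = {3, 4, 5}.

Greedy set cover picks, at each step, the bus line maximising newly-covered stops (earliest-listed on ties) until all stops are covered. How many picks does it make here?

2

Greedy: pick S1 (covers 5 new) → pick S2 (covers 1 new). Total picks: 2.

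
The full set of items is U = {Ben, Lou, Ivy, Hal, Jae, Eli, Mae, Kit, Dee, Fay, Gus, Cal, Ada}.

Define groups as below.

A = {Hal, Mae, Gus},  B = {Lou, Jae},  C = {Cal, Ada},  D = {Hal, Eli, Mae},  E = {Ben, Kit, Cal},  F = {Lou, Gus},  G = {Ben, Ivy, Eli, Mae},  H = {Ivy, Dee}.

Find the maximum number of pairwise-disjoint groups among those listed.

C, D, F, H are pairwise disjoint (C={Cal,Ada}; D={Hal,Eli,Mae}; F={Lou,Gus}; H={Ivy,Dee}).
Every remaining group overlaps one of these, and no 5 of the listed groups are pairwise disjoint, so 4 is the maximum.

4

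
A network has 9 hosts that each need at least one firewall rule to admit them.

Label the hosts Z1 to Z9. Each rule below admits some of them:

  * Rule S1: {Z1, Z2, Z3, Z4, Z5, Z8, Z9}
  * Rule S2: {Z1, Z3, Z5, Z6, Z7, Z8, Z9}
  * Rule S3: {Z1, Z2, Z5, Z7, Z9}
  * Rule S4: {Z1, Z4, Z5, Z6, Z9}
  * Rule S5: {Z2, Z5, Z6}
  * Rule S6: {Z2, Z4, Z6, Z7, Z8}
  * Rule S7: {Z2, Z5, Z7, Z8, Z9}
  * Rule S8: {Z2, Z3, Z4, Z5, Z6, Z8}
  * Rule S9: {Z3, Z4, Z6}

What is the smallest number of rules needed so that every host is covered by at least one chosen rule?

2

S3 and S8 together: S3 ∪ S8 = {Z1, Z2, Z3, Z4, Z5, Z6, Z7, Z8, Z9} — every host is covered.
No single rule has all 9 hosts (the largest, S1, has 7), so 2 is optimal.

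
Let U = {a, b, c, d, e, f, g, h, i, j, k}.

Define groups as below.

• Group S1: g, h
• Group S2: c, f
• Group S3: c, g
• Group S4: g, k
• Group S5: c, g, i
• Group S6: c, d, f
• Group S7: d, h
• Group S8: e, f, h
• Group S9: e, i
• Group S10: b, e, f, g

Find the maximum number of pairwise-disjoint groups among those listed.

S2, S4, S7, S9 are pairwise disjoint (S2={c,f}; S4={g,k}; S7={d,h}; S9={e,i}).
Every remaining group overlaps one of these, and no 5 of the listed groups are pairwise disjoint, so 4 is the maximum.

4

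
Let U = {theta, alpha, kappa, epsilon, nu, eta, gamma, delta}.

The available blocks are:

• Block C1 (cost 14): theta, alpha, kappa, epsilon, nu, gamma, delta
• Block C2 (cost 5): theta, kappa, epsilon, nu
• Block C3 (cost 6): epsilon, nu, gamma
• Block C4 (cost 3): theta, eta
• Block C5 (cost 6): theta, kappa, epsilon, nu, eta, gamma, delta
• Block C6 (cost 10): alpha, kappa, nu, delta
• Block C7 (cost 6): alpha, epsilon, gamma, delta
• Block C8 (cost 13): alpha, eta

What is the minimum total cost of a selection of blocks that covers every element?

12

C5, C7 together cover every element (C5 ∪ C7 = {theta, alpha, kappa, epsilon, nu, eta, gamma, delta}); total cost 6 + 6 = 12.
No covering selection has total cost below 12.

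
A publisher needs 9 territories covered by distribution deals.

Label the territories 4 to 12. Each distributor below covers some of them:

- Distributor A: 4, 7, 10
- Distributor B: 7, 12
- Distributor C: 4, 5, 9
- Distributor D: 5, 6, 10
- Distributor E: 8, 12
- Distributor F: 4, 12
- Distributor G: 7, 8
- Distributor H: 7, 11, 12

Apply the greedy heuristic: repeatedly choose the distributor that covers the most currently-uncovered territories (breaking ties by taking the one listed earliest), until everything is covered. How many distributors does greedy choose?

5

Greedy: pick A (covers 3 new) → pick C (covers 2 new) → pick E (covers 2 new) → pick D (covers 1 new) → pick H (covers 1 new). Total picks: 5.
(The true minimum cover uses only 4 distributors, so greedy is not optimal here.)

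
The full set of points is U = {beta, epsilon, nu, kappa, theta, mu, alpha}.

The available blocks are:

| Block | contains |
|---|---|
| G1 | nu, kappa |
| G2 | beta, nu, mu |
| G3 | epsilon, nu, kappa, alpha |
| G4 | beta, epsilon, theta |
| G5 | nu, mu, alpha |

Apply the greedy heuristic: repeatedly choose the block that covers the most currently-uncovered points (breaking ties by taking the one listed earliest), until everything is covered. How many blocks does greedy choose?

Greedy: pick G3 (covers 4 new) → pick G2 (covers 2 new) → pick G4 (covers 1 new). Total picks: 3.

3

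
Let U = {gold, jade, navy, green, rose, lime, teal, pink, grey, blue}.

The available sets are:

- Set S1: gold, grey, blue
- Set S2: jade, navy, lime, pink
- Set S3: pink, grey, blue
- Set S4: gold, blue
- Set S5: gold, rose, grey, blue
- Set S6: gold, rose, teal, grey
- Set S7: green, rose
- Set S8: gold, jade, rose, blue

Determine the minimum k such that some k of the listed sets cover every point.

S2, S3, S6, and S7 cover everything between them: the union {gold, jade, navy, green, rose, lime, teal, pink, grey, blue} is all of U.
No 3 of the 8 sets cover everything (all 56 combinations miss at least one point), so 4 is optimal.

4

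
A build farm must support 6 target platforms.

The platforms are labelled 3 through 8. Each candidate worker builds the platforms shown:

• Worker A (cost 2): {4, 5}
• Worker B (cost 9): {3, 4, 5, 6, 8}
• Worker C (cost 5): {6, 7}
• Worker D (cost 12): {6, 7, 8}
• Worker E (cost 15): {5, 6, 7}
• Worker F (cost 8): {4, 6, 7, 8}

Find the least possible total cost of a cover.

B, C together cover every platform (B ∪ C = {3, 4, 5, 6, 7, 8}); total cost 9 + 5 = 14.
The greedy pick A, C, B costs 16; no covering selection beats 14.

14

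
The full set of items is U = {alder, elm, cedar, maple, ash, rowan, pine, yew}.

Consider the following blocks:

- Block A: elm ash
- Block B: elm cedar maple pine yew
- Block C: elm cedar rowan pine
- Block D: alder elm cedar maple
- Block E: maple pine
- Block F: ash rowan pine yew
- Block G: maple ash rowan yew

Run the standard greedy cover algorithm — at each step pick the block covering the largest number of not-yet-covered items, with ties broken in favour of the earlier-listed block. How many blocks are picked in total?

3

Greedy: pick B (covers 5 new) → pick F (covers 2 new) → pick D (covers 1 new). Total picks: 3.
(The true minimum cover uses only 2 blocks, so greedy is not optimal here.)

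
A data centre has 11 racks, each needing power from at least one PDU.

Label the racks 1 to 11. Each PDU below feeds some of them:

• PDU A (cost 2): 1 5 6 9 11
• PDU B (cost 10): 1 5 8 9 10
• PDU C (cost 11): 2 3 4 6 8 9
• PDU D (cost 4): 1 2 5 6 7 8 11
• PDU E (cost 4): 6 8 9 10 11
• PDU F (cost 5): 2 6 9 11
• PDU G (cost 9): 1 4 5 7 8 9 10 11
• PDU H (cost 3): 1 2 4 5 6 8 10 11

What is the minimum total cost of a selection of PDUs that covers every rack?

C, D, H together cover every rack (C ∪ D ∪ H = {1, 2, 3, 4, 5, 6, 7, 8, 9, 10, 11}); total cost 11 + 4 + 3 = 18.
The greedy pick H, A, D, C costs 20; no covering selection beats 18.

18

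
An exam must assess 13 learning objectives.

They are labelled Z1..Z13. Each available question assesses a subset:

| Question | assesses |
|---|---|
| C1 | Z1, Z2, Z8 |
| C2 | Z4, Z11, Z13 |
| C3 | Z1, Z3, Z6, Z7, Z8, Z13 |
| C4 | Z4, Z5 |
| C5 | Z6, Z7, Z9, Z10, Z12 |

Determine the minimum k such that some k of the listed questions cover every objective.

C1 and C2 and C3 and C4 and C5 together: C1 ∪ C2 ∪ C3 ∪ C4 ∪ C5 = {Z1, Z2, Z3, Z4, Z5, Z6, Z7, Z8, Z9, Z10, Z11, Z12, Z13} — every objective is covered.
No 4 of the 5 questions cover everything (all 5 combinations miss at least one objective), so 5 is optimal.

5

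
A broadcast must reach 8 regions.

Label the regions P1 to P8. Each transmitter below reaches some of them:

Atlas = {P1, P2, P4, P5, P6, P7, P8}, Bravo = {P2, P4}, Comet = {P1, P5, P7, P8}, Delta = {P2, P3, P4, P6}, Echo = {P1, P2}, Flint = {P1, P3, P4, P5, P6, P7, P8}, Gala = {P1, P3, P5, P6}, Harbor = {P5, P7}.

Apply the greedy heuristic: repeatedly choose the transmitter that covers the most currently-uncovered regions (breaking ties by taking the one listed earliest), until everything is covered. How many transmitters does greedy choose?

2

Greedy: pick Atlas (covers 7 new) → pick Delta (covers 1 new). Total picks: 2.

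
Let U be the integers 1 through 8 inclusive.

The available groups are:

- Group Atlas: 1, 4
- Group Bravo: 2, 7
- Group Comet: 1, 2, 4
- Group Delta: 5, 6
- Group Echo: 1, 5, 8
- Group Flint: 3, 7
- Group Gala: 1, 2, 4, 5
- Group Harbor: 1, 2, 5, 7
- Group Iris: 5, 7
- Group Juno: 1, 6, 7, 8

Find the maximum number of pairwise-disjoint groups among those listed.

Atlas, Delta, Flint are pairwise disjoint (Atlas={1,4}; Delta={5,6}; Flint={3,7}).
Every remaining group overlaps one of these, and no 4 of the listed groups are pairwise disjoint, so 3 is the maximum.

3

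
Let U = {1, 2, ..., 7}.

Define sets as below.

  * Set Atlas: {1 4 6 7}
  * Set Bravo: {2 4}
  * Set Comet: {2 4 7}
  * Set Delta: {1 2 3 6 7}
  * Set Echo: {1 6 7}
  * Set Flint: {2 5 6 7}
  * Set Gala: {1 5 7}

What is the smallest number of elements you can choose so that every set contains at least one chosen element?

Take H = {1, 2}. Each listed set contains at least one of these, so H is a hitting set of size 2.
The sets Bravo, Echo are pairwise disjoint, so any hitting set needs a separate element for each — at least 2. Hence 2 is optimal.

2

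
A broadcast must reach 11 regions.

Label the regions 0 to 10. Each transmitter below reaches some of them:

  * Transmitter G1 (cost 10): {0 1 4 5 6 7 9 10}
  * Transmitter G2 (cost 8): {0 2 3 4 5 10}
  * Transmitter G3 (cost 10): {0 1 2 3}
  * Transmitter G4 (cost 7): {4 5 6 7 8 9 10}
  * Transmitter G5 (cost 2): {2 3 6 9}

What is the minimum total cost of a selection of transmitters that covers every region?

G3, G4 together cover every region (G3 ∪ G4 = {0, 1, 2, 3, 4, 5, 6, 7, 8, 9, 10}); total cost 10 + 7 = 17.
The greedy pick G5, G4, G1 costs 19; no covering selection beats 17.

17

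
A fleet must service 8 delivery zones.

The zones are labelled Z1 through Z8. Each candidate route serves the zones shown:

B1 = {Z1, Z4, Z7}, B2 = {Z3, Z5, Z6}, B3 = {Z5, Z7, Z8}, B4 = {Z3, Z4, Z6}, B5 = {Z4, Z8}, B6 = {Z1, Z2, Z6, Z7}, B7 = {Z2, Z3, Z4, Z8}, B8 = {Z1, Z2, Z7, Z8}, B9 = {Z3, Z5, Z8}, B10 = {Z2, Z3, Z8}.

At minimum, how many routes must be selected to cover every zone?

3

Take {B1, B2, B7}. Their union is {Z1, Z2, Z3, Z4, Z5, Z6, Z7, Z8}, which is all 8 zones.
No 2 of the 10 routes cover everything (all 45 combinations miss at least one zone), so 3 is optimal.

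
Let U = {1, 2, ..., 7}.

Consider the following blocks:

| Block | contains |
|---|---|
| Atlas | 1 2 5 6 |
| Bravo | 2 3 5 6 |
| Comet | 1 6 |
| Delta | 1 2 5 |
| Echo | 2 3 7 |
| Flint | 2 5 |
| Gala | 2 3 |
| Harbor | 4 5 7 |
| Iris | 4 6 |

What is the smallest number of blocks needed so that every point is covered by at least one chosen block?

3

Take {Comet, Gala, Harbor}. Their union is {1, 2, 3, 4, 5, 6, 7}, which is all 7 points.
No 2 of the 9 blocks cover everything (all 36 combinations miss at least one point), so 3 is optimal.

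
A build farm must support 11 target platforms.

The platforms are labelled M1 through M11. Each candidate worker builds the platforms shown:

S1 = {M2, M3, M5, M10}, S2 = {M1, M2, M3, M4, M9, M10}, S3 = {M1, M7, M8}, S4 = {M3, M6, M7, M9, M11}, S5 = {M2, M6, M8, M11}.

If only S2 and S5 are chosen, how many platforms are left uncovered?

2

Union of S2, S5 = {M1, M2, M3, M4, M6, M8, M9, M10, M11}.
Not covered: M5, M7 — 2 platforms.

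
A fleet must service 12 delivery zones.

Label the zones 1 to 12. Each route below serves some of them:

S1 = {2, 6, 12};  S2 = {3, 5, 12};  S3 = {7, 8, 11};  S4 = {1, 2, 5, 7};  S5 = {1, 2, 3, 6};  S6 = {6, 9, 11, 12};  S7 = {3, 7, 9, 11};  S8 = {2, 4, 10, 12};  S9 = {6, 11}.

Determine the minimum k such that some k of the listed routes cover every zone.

5

S3 and S4 and S7 and S8 and S9 together: S3 ∪ S4 ∪ S7 ∪ S8 ∪ S9 = {1, 2, 3, 4, 5, 6, 7, 8, 9, 10, 11, 12} — every zone is covered.
No 4 of the 9 routes cover everything (all 126 combinations miss at least one zone), so 5 is optimal.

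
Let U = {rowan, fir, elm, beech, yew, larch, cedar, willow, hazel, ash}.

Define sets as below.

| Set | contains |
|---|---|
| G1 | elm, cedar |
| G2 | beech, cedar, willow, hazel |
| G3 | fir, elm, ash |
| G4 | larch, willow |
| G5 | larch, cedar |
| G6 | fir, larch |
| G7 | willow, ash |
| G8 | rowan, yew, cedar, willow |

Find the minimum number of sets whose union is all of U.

G2 and G3 and G5 and G8 together: G2 ∪ G3 ∪ G5 ∪ G8 = {rowan, fir, elm, beech, yew, larch, cedar, willow, hazel, ash} — every point is covered.
No 3 of the 8 sets cover everything (all 56 combinations miss at least one point), so 4 is optimal.

4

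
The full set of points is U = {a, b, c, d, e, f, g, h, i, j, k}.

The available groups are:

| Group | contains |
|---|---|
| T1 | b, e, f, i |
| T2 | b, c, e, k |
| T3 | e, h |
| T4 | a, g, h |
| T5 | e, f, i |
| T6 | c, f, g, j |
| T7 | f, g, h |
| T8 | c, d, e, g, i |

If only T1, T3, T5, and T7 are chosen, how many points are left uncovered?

5

Union of T1, T3, T5, T7 = {b, e, f, g, h, i}.
Not covered: a, c, d, j, k — 5 points.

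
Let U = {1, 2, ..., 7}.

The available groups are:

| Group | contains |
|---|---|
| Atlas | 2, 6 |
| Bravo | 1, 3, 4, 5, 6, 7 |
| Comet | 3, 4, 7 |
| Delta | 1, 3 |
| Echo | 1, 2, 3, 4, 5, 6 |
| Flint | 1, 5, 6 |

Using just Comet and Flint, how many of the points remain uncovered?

Union of Comet, Flint = {1, 3, 4, 5, 6, 7}.
Not covered: 2 — 1 point.

1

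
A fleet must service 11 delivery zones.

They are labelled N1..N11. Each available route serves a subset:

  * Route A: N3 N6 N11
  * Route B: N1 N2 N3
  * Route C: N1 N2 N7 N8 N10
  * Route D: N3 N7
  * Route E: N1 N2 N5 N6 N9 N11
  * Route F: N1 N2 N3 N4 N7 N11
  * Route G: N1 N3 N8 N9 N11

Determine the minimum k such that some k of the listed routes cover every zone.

3

Take {C, E, F}. Their union is {N1, N2, N3, N4, N5, N6, N7, N8, N9, N10, N11}, which is all 11 zones.
Only F contains N4, so F is forced; the remaining 5 zones need at least 2 more routes (each remaining route adds at most 3) — so at least 3 routes are needed, and 3 is optimal.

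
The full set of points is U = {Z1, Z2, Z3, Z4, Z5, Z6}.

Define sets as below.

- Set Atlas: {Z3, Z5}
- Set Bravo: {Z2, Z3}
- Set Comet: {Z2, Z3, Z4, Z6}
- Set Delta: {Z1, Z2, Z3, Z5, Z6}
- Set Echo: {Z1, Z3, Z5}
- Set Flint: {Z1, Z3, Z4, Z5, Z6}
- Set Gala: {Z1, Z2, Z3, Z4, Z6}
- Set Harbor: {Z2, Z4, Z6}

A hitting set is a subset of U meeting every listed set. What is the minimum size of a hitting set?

2

Take H = {Z3, Z4}. Each listed set contains at least one of these, so H is a hitting set of size 2.
The sets Echo, Harbor are pairwise disjoint, so any hitting set needs a separate point for each — at least 2. Hence 2 is optimal.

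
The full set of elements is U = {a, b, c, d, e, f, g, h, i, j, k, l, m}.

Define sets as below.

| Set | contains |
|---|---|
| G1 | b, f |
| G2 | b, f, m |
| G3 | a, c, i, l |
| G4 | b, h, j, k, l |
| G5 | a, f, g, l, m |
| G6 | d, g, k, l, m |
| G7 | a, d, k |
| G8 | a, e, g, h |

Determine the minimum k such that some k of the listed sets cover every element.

5

Take {G3, G4, G5, G7, G8}. Their union is {a, b, c, d, e, f, g, h, i, j, k, l, m}, which is all 13 elements.
No 4 of the 8 sets cover everything (all 70 combinations miss at least one element), so 5 is optimal.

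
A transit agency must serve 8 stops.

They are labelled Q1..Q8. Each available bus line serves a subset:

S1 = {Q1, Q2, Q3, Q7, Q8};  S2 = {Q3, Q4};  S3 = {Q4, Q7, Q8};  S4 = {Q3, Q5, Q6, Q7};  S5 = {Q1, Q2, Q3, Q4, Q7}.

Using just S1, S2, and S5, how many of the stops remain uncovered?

2

Union of S1, S2, S5 = {Q1, Q2, Q3, Q4, Q7, Q8}.
Not covered: Q5, Q6 — 2 stops.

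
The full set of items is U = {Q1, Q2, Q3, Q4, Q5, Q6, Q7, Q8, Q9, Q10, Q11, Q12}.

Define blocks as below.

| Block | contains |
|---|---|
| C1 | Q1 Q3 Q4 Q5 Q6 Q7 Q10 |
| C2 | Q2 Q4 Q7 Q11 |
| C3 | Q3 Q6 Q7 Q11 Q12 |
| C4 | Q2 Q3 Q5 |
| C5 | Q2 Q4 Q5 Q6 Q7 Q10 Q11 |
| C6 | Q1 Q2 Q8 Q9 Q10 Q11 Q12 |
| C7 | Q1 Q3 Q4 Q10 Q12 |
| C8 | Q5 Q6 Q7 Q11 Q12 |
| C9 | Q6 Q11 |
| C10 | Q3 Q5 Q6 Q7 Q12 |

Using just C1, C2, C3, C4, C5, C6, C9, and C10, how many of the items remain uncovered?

0

Union of C1, C2, C3, C4, C5, C6, C9, C10 = {Q1, Q2, Q3, Q4, Q5, Q6, Q7, Q8, Q9, Q10, Q11, Q12} — that's every item, so 0 are uncovered.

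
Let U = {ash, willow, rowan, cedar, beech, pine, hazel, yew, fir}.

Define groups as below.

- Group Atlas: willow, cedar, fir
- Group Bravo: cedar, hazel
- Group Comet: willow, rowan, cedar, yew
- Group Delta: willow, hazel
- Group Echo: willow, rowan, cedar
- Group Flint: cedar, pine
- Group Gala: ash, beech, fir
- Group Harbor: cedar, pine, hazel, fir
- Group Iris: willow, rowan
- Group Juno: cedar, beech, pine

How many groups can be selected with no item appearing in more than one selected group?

Delta, Flint, Gala are pairwise disjoint (Delta={willow,hazel}; Flint={cedar,pine}; Gala={ash,beech,fir}).
Every remaining group overlaps one of these, and no 4 of the listed groups are pairwise disjoint, so 3 is the maximum.

3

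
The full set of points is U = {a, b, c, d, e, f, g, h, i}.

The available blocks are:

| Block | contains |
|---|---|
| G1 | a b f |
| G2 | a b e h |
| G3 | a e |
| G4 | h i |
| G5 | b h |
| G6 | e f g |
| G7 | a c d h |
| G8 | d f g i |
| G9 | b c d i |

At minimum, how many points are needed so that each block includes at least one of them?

The 4 points {a, d, e, h} hit every block.
No choice of 3 points meets every block, so 4 is the minimum.

4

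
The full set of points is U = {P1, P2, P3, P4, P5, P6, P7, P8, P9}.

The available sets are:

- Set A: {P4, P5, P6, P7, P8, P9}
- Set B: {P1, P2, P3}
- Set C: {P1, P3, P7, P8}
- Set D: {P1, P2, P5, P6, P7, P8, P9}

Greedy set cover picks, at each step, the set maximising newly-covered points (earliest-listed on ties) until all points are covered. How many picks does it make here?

3

Greedy: pick D (covers 7 new) → pick A (covers 1 new) → pick B (covers 1 new). Total picks: 3.
(The true minimum cover uses only 2 sets, so greedy is not optimal here.)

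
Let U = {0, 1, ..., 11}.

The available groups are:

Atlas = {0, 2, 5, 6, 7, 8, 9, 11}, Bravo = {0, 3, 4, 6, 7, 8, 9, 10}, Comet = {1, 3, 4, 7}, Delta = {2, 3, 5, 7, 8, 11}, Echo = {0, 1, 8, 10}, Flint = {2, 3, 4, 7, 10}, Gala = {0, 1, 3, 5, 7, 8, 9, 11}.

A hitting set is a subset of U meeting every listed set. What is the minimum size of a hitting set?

2

The 2 points {3, 8} hit every group.
No single point lies in every group, so at least 2 are needed and 2 is optimal.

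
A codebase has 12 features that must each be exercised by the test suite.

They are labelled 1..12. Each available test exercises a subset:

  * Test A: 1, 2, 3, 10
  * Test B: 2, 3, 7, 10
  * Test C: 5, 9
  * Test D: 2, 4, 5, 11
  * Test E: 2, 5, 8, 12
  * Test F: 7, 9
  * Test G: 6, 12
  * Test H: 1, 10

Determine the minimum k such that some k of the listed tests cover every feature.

5

Take {A, D, E, F, G}. Their union is {1, 2, 3, 4, 5, 6, 7, 8, 9, 10, 11, 12}, which is all 12 features.
No 4 of the 8 tests cover everything (all 70 combinations miss at least one feature), so 5 is optimal.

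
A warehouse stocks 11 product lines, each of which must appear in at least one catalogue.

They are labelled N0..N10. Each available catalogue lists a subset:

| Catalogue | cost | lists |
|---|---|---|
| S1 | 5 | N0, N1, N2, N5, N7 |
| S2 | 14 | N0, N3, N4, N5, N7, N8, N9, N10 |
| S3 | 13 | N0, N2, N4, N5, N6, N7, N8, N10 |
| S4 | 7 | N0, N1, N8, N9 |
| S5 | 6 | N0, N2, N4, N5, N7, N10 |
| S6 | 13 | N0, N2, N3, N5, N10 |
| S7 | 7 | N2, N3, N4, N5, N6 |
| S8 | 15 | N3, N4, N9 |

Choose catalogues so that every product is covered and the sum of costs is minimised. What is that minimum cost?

20

S4, S5, S7 together cover every product (S4 ∪ S5 ∪ S7 = {N0, N1, N2, N3, N4, N5, N6, N7, N8, N9, N10}); total cost 7 + 6 + 7 = 20.
The greedy pick S1, S7, S4, S5 costs 25; no covering selection beats 20.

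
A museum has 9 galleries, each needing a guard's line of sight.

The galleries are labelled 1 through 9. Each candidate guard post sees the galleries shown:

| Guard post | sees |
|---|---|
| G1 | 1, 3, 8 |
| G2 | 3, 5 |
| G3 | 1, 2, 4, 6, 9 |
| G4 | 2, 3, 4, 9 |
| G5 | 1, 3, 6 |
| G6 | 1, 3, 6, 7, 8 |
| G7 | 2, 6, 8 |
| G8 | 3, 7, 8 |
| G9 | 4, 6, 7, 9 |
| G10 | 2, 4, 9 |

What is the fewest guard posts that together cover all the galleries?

3

G2 and G3 and G6 together: G2 ∪ G3 ∪ G6 = {1, 2, 3, 4, 5, 6, 7, 8, 9} — every gallery is covered.
Only G2 contains 5, so G2 is forced; the remaining 7 galleries need at least 2 more guard posts (each remaining guard post adds at most 5) — so at least 3 guard posts are needed, and 3 is optimal.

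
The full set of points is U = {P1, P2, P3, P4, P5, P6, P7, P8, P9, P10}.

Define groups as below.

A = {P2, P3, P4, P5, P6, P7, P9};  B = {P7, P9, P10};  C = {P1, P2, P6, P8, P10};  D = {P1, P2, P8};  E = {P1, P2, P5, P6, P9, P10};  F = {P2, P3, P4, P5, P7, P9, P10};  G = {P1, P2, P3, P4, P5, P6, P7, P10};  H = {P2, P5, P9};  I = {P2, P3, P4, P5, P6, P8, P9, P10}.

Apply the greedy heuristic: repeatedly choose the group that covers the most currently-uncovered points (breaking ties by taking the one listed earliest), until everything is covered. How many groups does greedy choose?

2

Greedy: pick G (covers 8 new) → pick I (covers 2 new). Total picks: 2.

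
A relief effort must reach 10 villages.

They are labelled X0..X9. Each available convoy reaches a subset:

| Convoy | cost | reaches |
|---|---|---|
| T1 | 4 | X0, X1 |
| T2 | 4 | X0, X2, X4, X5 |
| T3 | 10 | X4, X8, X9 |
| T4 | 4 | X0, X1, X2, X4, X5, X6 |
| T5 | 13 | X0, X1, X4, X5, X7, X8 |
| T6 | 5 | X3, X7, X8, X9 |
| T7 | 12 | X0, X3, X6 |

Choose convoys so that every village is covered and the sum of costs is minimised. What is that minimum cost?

9

T4, T6 together cover every village (T4 ∪ T6 = {X0, X1, X2, X3, X4, X5, X6, X7, X8, X9}); total cost 4 + 5 = 9.
No covering selection has total cost below 9.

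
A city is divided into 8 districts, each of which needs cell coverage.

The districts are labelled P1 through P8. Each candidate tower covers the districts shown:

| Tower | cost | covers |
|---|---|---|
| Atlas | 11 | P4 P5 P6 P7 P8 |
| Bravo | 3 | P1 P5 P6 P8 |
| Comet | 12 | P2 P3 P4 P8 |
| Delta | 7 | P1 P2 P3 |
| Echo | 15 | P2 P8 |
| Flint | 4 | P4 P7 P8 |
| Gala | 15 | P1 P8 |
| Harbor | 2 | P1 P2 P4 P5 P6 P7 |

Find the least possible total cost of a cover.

Bravo, Delta, Harbor together cover every district (Bravo ∪ Delta ∪ Harbor = {P1, P2, P3, P4, P5, P6, P7, P8}); total cost 3 + 7 + 2 = 12.
No covering selection has total cost below 12.

12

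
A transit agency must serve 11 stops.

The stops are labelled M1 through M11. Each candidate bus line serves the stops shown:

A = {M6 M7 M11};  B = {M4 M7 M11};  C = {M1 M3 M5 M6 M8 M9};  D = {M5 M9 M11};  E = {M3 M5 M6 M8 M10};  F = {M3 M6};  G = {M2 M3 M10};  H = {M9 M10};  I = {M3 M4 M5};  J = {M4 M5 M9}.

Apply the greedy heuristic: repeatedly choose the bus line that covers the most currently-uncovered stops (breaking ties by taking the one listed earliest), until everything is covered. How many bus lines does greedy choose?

Greedy: pick C (covers 6 new) → pick B (covers 3 new) → pick G (covers 2 new). Total picks: 3.

3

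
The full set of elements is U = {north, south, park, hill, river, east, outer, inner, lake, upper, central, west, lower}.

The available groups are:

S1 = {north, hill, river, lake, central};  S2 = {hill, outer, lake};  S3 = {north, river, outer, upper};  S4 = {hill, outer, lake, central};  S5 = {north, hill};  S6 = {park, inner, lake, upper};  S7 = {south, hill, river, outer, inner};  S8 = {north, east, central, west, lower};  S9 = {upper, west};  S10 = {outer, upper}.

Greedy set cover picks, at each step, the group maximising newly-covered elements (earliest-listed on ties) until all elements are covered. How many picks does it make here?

Greedy: pick S1 (covers 5 new) → pick S6 (covers 3 new) → pick S8 (covers 3 new) → pick S7 (covers 2 new). Total picks: 4.
(The true minimum cover uses only 3 groups, so greedy is not optimal here.)

4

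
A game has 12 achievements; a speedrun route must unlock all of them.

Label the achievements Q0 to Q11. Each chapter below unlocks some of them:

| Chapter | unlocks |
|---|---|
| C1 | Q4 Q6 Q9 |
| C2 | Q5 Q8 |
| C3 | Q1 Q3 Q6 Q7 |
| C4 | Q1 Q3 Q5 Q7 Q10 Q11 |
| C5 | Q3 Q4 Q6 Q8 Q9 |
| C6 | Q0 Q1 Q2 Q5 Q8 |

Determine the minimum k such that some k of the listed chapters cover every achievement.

3

C1 and C4 and C6 together: C1 ∪ C4 ∪ C6 = {Q0, Q1, Q2, Q3, Q4, Q5, Q6, Q7, Q8, Q9, Q10, Q11} — every achievement is covered.
Only C6 contains Q0, so C6 is forced; the remaining 7 achievements need at least 2 more chapters (each remaining chapter adds at most 4) — so at least 3 chapters are needed, and 3 is optimal.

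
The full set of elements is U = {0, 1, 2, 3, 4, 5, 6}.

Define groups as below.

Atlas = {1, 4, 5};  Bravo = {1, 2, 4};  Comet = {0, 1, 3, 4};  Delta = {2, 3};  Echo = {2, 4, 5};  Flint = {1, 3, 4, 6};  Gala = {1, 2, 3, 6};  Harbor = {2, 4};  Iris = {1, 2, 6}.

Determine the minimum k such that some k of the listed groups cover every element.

3

Atlas and Comet and Iris together: Atlas ∪ Comet ∪ Iris = {0, 1, 2, 3, 4, 5, 6} — every element is covered.
Only Comet contains 0, so Comet is forced; the remaining 3 elements need at least 2 more groups (each remaining group adds at most 2) — so at least 3 groups are needed, and 3 is optimal.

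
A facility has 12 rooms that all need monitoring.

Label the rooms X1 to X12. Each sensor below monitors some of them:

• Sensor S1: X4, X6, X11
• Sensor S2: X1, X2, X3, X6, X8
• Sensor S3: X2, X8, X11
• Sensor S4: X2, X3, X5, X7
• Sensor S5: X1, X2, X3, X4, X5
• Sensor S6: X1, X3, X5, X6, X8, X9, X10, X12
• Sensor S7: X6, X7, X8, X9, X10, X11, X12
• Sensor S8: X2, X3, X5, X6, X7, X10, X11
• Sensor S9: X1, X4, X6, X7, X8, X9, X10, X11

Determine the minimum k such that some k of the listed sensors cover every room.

2

Take {S5, S7}. Their union is {X1, X2, X3, X4, X5, X6, X7, X8, X9, X10, X11, X12}, which is all 12 rooms.
No single sensor has all 12 rooms (the largest, S6, has 8), so 2 is optimal.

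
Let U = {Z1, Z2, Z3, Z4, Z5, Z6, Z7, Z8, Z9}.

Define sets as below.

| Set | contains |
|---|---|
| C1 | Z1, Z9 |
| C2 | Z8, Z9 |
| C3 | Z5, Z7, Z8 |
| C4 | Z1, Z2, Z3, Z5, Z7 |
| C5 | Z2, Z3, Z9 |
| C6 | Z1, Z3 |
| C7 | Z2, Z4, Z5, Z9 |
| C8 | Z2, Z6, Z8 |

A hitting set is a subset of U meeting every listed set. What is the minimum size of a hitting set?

3

The 3 items {Z1, Z2, Z8} hit every set.
No choice of 2 items meets every set, so 3 is the minimum.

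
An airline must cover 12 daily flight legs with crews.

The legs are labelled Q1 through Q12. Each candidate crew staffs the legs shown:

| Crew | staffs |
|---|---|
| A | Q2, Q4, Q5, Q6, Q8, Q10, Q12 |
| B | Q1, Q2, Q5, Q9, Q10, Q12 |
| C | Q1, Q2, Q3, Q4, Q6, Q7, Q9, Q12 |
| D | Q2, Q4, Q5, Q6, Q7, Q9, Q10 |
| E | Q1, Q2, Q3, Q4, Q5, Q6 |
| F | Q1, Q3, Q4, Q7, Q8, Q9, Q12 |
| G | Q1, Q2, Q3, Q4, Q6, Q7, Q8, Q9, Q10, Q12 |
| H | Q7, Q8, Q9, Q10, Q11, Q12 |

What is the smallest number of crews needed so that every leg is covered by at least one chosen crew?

2

E and H together: E ∪ H = {Q1, Q2, Q3, Q4, Q5, Q6, Q7, Q8, Q9, Q10, Q11, Q12} — every leg is covered.
No single crew has all 12 legs (the largest, G, has 10), so 2 is optimal.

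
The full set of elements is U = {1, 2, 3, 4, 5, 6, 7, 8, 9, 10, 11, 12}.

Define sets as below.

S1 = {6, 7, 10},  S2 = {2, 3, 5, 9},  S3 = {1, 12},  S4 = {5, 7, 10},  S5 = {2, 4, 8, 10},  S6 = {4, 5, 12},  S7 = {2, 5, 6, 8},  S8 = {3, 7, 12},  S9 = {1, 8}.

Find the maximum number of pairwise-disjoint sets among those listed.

S1, S2, S3 are pairwise disjoint (S1={6,7,10}; S2={2,3,5,9}; S3={1,12}).
Every remaining set overlaps one of these, and no 4 of the listed sets are pairwise disjoint, so 3 is the maximum.

3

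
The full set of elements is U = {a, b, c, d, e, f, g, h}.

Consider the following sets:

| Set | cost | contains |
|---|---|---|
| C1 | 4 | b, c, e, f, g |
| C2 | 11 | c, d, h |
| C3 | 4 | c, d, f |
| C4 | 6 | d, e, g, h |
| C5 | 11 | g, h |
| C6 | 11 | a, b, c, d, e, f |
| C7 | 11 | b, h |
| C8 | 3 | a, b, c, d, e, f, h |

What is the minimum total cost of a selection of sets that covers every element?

7

C1, C8 together cover every element (C1 ∪ C8 = {a, b, c, d, e, f, g, h}); total cost 4 + 3 = 7.
No covering selection has total cost below 7.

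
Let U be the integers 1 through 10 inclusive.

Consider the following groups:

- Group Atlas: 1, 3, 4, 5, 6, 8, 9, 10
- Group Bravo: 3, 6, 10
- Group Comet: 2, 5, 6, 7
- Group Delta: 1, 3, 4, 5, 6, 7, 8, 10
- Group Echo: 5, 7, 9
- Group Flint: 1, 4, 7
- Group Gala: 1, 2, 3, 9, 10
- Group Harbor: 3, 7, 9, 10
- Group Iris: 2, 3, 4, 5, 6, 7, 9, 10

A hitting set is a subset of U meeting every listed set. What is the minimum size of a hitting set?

The 2 items {7, 10} hit every group.
The groups Bravo, Flint are pairwise disjoint, so any hitting set needs a separate item for each — at least 2. Hence 2 is optimal.

2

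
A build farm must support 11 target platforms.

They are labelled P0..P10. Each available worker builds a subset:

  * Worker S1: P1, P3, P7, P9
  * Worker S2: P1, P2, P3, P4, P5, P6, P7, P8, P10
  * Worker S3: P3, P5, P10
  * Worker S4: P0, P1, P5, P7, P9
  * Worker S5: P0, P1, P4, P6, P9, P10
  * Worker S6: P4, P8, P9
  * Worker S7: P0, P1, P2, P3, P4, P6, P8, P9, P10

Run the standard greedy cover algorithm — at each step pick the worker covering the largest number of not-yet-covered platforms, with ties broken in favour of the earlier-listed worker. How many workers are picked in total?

2

Greedy: pick S2 (covers 9 new) → pick S4 (covers 2 new). Total picks: 2.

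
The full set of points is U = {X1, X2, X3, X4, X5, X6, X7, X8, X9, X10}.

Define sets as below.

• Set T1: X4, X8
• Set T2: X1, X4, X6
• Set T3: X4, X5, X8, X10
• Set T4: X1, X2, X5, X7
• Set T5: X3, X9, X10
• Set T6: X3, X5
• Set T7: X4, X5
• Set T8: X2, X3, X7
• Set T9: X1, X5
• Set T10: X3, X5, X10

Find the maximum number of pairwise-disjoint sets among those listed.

3

T1, T5, T9 are pairwise disjoint (T1={X4,X8}; T5={X3,X9,X10}; T9={X1,X5}).
Every remaining set overlaps one of these, and no 4 of the listed sets are pairwise disjoint, so 3 is the maximum.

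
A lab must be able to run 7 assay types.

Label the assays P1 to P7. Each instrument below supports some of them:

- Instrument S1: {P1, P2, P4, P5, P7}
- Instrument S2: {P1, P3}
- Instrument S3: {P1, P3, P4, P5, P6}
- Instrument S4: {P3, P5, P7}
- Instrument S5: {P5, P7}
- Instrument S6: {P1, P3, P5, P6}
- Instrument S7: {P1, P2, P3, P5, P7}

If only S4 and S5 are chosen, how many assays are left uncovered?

4

Union of S4, S5 = {P3, P5, P7}.
Not covered: P1, P2, P4, P6 — 4 assays.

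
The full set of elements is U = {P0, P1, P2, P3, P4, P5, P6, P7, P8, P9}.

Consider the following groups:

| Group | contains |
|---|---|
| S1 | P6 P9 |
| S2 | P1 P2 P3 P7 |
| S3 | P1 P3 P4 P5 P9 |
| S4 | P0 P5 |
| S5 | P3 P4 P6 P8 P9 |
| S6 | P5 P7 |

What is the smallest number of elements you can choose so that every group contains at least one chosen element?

3

The 3 elements {P1, P5, P9} hit every group.
The groups S1, S2, S4 are pairwise disjoint, so any hitting set needs a separate element for each — at least 3. Hence 3 is optimal.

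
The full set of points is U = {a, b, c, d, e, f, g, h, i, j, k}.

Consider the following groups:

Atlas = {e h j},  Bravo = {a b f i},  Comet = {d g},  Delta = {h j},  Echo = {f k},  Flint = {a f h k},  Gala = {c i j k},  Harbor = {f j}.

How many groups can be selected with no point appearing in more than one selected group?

Atlas, Bravo, Comet are pairwise disjoint (Atlas={e,h,j}; Bravo={a,b,f,i}; Comet={d,g}).
Every remaining group overlaps one of these, and no 4 of the listed groups are pairwise disjoint, so 3 is the maximum.

3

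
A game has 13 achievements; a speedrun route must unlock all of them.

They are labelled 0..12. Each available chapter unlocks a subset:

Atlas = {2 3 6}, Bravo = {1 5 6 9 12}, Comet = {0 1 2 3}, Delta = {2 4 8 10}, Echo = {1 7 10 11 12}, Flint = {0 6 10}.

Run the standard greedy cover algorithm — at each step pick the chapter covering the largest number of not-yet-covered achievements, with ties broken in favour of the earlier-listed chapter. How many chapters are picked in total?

Greedy: pick Bravo (covers 5 new) → pick Delta (covers 4 new) → pick Comet (covers 2 new) → pick Echo (covers 2 new). Total picks: 4.

4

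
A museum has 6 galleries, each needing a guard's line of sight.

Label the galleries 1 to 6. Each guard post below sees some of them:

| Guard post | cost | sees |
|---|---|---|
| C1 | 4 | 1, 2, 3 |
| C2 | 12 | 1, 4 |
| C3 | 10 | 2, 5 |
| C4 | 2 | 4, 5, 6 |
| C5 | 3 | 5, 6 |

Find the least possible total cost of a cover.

C1, C4 together cover every gallery (C1 ∪ C4 = {1, 2, 3, 4, 5, 6}); total cost 4 + 2 = 6.
No covering selection has total cost below 6.

6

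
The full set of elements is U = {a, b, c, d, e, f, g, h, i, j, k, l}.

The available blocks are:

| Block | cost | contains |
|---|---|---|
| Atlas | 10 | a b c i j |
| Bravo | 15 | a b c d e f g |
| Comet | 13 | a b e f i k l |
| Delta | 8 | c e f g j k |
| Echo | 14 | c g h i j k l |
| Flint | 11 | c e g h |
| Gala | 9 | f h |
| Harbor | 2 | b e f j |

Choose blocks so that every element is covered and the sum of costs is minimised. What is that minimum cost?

Bravo, Echo together cover every element (Bravo ∪ Echo = {a, b, c, d, e, f, g, h, i, j, k, l}); total cost 15 + 14 = 29.
The greedy pick Harbor, Echo, Bravo costs 31; no covering selection beats 29.

29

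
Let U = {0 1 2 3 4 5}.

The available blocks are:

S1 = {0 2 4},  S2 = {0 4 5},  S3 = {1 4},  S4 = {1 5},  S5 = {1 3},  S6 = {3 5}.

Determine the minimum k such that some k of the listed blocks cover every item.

3

Take {S1, S4, S5}. Their union is {0, 1, 2, 3, 4, 5}, which is all 6 items.
Only S1 contains 2, so S1 is forced; the remaining 3 items need at least 2 more blocks (each remaining block adds at most 2) — so at least 3 blocks are needed, and 3 is optimal.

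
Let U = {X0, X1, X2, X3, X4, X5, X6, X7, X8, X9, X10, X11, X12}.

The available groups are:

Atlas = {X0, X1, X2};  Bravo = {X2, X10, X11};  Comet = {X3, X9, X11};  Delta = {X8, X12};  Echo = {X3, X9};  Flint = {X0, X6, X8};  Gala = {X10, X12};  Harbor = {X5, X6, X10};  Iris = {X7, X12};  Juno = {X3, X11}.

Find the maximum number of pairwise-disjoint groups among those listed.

Atlas, Delta, Echo, Harbor are pairwise disjoint (Atlas={X0,X1,X2}; Delta={X8,X12}; Echo={X3,X9}; Harbor={X5,X6,X10}).
Every remaining group overlaps one of these, and no 5 of the listed groups are pairwise disjoint, so 4 is the maximum.

4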